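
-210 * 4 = -840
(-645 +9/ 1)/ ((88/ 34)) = -2703/ 11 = -245.73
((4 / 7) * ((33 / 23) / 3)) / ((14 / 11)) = 242 / 1127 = 0.21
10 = 10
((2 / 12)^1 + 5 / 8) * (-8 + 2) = -19 / 4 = -4.75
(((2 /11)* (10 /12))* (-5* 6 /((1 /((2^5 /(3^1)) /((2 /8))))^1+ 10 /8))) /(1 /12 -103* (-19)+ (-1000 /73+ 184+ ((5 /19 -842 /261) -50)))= -9267379200 /5385850803773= -0.00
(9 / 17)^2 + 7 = 2104 / 289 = 7.28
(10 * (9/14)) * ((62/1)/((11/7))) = 2790/11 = 253.64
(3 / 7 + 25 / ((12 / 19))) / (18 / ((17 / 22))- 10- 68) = -57137 / 78120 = -0.73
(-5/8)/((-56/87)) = 435/448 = 0.97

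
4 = 4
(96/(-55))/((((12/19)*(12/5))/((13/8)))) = -247/132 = -1.87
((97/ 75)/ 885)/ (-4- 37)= -97/ 2721375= -0.00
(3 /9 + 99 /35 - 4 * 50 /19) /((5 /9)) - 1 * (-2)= -37426 /3325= -11.26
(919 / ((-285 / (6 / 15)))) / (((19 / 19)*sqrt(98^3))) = -919*sqrt(2) / 977550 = -0.00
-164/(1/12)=-1968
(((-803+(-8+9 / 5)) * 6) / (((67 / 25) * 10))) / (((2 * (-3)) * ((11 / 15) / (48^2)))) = 69914880 / 737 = 94864.15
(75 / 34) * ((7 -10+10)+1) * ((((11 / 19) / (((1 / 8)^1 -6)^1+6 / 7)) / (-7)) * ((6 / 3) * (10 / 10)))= 0.58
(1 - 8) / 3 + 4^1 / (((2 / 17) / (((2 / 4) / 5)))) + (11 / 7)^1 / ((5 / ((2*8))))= 128 / 21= 6.10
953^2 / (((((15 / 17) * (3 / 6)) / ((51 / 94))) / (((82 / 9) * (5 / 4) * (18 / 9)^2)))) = 21522736882 / 423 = 50881174.66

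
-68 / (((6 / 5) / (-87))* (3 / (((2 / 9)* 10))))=98600 / 27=3651.85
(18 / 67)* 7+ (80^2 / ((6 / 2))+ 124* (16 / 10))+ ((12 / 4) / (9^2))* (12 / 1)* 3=2346622 / 1005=2334.95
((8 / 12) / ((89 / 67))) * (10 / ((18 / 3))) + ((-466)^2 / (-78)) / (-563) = 33894056 / 5862519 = 5.78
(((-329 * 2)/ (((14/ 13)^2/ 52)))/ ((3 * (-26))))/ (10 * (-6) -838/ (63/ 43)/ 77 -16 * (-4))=-1834833/ 16630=-110.33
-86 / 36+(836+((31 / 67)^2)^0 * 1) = 15023 / 18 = 834.61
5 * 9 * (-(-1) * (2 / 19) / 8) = 45 / 76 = 0.59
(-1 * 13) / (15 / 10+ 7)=-26 / 17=-1.53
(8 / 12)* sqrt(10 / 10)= 2 / 3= 0.67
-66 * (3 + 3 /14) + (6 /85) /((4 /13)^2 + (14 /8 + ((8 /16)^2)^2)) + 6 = -206.11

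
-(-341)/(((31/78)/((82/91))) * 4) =193.29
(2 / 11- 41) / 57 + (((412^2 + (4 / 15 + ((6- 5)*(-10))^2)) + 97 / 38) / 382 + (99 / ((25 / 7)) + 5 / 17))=96077379413 / 203586900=471.92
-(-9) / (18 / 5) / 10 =1 / 4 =0.25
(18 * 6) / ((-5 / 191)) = -20628 / 5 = -4125.60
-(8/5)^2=-64/25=-2.56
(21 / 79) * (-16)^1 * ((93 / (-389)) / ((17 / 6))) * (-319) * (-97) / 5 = 5801441184 / 2612135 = 2220.96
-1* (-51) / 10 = 5.10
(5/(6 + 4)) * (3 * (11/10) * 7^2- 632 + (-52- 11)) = -5333/20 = -266.65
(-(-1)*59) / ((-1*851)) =-59 / 851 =-0.07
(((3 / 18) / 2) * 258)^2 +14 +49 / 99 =476.74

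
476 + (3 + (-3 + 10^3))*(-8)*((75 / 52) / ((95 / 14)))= -302428 / 247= -1224.40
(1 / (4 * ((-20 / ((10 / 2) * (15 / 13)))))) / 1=-15 / 208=-0.07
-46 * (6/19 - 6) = 4968/19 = 261.47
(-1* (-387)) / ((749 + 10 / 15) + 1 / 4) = 4644 / 8999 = 0.52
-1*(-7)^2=-49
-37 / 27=-1.37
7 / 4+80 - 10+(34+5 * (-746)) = -14497 / 4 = -3624.25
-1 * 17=-17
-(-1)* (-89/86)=-89/86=-1.03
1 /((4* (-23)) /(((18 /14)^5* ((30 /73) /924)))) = -295245 /17382875048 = -0.00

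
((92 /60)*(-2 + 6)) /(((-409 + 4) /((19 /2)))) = -0.14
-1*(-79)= 79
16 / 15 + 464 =6976 / 15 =465.07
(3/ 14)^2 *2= 9/ 98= 0.09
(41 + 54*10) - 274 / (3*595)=1036811 / 1785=580.85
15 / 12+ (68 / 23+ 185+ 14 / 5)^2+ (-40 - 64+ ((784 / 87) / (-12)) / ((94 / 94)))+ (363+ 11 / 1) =506140928861 / 13806900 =36658.55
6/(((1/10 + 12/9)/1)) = 180/43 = 4.19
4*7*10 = 280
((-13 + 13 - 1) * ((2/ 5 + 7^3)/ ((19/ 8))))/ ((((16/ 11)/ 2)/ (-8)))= 151096/ 95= 1590.48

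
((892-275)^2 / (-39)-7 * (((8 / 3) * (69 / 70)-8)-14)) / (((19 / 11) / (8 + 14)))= -454234726 / 3705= -122600.47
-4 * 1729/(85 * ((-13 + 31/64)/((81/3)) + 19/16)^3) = -48950673408/228277615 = -214.43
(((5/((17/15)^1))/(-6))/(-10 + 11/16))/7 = 200/17731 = 0.01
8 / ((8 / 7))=7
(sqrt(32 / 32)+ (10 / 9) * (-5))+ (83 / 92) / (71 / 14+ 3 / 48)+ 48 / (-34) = -11718853 / 2023425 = -5.79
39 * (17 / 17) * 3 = 117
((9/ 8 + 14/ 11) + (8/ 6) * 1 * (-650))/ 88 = -9.82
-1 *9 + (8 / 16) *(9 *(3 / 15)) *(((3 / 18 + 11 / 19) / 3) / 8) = -5455 / 608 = -8.97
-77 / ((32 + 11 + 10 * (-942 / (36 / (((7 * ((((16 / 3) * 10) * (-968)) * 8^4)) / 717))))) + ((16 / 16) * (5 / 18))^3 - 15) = -107326296 / 752968413739219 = -0.00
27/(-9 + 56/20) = -135/31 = -4.35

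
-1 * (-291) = 291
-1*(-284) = 284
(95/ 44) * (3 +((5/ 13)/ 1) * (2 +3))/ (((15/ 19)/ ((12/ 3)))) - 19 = 14953/ 429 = 34.86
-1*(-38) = 38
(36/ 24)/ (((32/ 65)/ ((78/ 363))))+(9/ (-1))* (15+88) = -3586809/ 3872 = -926.35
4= 4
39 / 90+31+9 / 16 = 7679 / 240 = 32.00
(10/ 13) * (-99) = -990/ 13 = -76.15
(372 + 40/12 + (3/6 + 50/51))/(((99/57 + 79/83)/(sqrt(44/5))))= 415.75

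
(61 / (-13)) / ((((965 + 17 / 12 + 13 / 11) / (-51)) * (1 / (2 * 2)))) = 1642608 / 1660399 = 0.99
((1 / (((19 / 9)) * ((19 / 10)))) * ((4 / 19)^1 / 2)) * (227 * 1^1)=40860 / 6859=5.96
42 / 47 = 0.89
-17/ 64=-0.27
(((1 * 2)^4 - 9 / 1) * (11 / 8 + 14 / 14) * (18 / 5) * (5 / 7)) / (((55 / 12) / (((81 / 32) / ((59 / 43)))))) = 1786779 / 103840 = 17.21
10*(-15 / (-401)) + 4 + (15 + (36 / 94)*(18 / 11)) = 4146497 / 207317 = 20.00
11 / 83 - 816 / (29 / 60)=-1688.14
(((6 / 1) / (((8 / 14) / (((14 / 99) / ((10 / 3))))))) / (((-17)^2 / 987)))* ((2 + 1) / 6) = 48363 / 63580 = 0.76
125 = 125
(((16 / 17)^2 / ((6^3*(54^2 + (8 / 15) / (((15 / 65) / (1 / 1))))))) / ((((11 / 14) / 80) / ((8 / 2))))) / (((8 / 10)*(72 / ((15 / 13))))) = 140000 / 12211260633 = 0.00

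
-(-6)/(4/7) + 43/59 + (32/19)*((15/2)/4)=14.39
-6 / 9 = -0.67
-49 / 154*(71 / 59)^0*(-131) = 917 / 22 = 41.68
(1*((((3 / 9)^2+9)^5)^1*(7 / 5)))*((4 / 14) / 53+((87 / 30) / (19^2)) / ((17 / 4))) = 307298841231616 / 480158419725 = 639.99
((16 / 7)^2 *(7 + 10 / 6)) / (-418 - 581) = -6656 / 146853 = -0.05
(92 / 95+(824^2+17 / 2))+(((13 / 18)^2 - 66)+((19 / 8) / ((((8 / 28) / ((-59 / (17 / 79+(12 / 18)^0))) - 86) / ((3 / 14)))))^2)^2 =1730569325951483733251030135584281881971247 / 2532764531324644321794992230414417920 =683272.88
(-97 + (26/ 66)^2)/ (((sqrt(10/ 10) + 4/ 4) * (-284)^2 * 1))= -13183/ 21958596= -0.00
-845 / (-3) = 845 / 3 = 281.67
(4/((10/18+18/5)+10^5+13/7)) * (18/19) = 11340/299267993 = 0.00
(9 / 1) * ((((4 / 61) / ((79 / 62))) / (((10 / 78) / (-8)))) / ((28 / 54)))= -9401184 / 168665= -55.74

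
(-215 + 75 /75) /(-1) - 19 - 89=106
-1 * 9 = -9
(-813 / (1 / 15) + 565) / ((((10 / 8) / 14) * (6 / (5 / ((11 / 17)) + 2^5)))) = -28460936 / 33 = -862452.61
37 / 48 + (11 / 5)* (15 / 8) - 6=-53 / 48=-1.10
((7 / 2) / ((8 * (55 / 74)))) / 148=7 / 1760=0.00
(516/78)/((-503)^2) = 86/3289117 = 0.00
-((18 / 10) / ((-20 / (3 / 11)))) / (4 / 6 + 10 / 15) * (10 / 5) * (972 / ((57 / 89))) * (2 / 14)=583929 / 73150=7.98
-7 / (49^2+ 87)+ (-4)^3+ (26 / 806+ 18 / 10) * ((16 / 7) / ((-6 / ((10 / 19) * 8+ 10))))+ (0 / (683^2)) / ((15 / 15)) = -758291645 / 10258024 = -73.92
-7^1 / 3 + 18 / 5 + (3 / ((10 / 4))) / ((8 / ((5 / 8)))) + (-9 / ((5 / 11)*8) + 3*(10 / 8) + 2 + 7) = 1117 / 96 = 11.64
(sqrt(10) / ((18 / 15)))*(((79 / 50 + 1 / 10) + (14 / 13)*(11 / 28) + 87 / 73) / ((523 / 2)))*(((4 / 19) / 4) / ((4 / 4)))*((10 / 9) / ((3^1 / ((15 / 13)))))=781705*sqrt(10) / 3310004763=0.00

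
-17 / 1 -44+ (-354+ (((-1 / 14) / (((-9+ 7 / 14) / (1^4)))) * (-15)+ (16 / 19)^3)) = -338347176 / 816221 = -414.53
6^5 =7776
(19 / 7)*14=38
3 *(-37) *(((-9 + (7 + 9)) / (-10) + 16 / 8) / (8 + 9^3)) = -1443 / 7370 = -0.20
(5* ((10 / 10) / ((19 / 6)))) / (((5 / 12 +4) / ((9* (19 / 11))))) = 3240 / 583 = 5.56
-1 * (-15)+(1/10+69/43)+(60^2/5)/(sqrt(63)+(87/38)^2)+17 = 88.34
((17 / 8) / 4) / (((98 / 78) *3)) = 221 / 1568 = 0.14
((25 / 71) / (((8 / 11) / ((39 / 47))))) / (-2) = -10725 / 53392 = -0.20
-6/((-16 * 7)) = 3/56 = 0.05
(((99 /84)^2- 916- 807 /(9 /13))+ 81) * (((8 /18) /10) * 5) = -4702301 /10584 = -444.28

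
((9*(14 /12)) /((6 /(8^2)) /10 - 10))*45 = -151200 /3197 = -47.29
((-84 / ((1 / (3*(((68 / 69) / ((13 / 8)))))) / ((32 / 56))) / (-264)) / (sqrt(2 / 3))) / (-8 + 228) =136*sqrt(6) / 180895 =0.00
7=7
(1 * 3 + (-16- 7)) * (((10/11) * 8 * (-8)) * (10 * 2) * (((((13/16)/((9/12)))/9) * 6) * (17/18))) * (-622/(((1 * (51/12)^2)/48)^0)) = -8797568000/891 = -9873813.69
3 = 3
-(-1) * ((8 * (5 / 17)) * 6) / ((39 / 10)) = 800 / 221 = 3.62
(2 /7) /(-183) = -2 /1281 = -0.00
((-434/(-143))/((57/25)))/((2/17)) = 92225/8151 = 11.31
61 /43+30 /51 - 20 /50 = 5873 /3655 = 1.61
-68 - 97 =-165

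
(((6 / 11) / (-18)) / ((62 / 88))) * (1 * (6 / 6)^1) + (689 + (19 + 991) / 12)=773.12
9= 9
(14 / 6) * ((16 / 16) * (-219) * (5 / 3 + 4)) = -8687 / 3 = -2895.67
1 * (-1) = -1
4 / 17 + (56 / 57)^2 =66308 / 55233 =1.20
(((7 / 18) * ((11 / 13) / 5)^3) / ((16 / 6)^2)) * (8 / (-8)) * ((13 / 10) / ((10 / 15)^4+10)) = -107811 / 3190720000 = -0.00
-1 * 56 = -56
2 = 2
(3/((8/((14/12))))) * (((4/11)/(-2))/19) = -7/1672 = -0.00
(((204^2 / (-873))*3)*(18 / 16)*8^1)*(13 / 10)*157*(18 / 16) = -143333307 / 485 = -295532.59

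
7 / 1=7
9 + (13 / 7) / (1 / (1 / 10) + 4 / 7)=679 / 74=9.18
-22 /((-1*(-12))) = -11 /6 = -1.83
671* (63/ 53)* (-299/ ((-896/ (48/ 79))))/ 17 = 5416983/ 569432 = 9.51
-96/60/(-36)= 2/45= 0.04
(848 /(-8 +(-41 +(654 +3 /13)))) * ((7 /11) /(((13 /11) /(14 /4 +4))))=5.66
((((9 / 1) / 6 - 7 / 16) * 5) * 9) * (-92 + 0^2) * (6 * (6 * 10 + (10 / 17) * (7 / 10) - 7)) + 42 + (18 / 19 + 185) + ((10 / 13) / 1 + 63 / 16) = -5570096391 / 3952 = -1409437.35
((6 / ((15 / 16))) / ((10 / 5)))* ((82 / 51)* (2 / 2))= 5.15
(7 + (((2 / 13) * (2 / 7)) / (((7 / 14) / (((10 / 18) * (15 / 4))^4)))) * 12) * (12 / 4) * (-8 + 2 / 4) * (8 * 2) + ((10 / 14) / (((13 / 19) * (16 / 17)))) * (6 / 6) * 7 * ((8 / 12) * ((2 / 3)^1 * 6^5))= 4684555 / 273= 17159.54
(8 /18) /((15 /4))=16 /135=0.12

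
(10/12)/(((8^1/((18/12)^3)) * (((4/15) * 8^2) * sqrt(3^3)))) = 75 * sqrt(3)/32768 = 0.00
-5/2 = -2.50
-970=-970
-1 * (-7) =7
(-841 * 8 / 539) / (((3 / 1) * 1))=-6728 / 1617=-4.16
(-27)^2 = 729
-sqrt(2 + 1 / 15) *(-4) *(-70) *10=-560 *sqrt(465) / 3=-4025.25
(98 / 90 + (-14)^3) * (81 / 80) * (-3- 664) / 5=740956293 / 2000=370478.15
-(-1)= 1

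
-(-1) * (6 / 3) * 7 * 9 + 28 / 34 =2156 / 17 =126.82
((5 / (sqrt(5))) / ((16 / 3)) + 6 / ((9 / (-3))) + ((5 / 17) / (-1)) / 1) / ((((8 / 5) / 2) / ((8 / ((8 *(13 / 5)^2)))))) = -375 / 884 + 375 *sqrt(5) / 10816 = -0.35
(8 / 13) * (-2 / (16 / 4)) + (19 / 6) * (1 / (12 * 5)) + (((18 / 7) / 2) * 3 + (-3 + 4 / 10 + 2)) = 98353 / 32760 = 3.00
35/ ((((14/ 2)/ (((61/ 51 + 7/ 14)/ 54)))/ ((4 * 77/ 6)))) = 8.06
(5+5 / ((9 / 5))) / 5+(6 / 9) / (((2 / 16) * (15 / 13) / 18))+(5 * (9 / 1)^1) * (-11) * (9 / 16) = -139451 / 720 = -193.68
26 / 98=13 / 49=0.27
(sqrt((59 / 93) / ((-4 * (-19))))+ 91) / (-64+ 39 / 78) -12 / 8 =-745 / 254 -sqrt(104253) / 224409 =-2.93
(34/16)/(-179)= -17/1432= -0.01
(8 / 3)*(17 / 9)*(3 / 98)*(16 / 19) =1088 / 8379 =0.13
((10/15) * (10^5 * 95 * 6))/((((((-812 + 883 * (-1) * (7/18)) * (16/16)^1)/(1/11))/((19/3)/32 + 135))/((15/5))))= -1212701.68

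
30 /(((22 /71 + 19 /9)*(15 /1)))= 1278 /1547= 0.83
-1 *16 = -16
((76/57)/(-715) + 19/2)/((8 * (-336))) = -5821/1647360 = -0.00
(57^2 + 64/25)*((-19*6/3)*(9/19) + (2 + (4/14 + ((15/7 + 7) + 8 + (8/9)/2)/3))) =-21622874/675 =-32033.89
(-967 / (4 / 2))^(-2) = 4 / 935089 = 0.00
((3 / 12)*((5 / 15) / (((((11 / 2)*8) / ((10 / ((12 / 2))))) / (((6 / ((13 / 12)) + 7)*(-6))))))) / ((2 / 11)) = -1.31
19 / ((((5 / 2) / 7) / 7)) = 1862 / 5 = 372.40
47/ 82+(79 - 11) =5623/ 82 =68.57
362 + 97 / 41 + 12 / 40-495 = -53437 / 410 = -130.33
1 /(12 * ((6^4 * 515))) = 1 /8009280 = 0.00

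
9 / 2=4.50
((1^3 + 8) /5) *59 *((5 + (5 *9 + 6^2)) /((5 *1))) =45666 /25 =1826.64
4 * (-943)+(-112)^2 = 8772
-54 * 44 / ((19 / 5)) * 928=-11024640 / 19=-580244.21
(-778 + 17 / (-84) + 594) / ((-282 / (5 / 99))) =77365 / 2345112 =0.03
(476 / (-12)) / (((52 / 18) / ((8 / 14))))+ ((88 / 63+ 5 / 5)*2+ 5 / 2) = -905 / 1638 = -0.55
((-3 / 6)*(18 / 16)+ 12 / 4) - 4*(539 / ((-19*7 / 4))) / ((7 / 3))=9189 / 304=30.23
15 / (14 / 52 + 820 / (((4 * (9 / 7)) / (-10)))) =-3510 / 373037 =-0.01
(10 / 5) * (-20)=-40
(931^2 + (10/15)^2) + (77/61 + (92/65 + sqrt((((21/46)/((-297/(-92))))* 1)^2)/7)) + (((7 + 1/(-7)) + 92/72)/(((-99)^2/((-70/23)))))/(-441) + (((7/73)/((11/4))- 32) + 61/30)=89782419746973336479/103587026629086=866734.21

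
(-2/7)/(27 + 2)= -2/203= -0.01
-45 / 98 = -0.46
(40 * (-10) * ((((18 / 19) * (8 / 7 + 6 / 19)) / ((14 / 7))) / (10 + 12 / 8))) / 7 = -1396800 / 406847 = -3.43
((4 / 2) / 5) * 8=16 / 5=3.20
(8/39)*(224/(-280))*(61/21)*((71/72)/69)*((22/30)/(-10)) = 95282/190724625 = 0.00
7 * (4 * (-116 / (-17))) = 3248 / 17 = 191.06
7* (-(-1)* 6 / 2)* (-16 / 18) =-56 / 3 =-18.67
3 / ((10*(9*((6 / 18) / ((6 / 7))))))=3 / 35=0.09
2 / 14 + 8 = 57 / 7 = 8.14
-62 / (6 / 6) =-62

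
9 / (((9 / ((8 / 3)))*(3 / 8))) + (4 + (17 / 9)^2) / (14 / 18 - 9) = 4123 / 666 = 6.19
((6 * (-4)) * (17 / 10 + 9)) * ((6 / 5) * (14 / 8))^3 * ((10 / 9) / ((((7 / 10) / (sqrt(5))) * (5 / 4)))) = -377496 * sqrt(5) / 125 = -6752.85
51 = 51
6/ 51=2/ 17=0.12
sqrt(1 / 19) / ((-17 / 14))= -14 * sqrt(19) / 323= -0.19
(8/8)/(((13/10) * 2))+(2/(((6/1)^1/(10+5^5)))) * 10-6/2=10447.38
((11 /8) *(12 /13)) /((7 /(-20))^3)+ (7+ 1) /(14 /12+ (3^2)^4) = -5197021968 /175564207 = -29.60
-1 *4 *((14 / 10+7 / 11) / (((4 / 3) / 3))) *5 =-1008 / 11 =-91.64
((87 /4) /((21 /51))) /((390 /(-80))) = -986 /91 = -10.84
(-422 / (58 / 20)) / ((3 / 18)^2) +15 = -151485 / 29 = -5223.62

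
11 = 11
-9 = -9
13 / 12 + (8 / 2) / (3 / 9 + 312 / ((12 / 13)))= 13339 / 12180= 1.10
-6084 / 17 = -357.88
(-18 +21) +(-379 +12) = -364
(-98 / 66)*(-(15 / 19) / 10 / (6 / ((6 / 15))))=49 / 6270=0.01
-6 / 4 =-3 / 2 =-1.50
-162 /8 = -81 /4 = -20.25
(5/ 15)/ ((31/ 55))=55/ 93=0.59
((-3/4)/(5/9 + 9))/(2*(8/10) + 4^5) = -135/1764032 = -0.00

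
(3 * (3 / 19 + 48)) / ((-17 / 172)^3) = -13967789760 / 93347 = -149632.98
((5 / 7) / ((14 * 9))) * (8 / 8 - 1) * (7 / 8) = 0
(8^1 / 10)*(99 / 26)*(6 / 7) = 1188 / 455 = 2.61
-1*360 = -360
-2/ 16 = -1/ 8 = -0.12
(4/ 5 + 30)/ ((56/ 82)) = 451/ 10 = 45.10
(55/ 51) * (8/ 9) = 440/ 459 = 0.96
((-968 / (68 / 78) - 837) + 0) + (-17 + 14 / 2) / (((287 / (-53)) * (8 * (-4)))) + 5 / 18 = -1368008825 / 702576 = -1947.13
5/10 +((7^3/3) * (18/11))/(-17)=-3929/374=-10.51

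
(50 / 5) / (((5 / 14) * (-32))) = -0.88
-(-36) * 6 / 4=54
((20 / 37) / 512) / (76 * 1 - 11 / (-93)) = 465 / 33526144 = 0.00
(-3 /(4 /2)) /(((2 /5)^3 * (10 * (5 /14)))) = -105 /16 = -6.56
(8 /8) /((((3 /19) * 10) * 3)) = 19 /90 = 0.21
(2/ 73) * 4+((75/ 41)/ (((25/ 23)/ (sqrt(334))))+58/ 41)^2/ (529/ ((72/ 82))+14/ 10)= 1440720 * sqrt(334)/ 182719657+306860912/ 182719657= 1.82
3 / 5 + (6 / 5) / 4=9 / 10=0.90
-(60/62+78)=-2448/31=-78.97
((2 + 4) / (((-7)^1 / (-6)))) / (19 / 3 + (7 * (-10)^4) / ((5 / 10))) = 0.00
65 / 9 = 7.22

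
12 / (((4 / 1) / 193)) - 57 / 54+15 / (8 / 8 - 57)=291149 / 504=577.68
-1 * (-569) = 569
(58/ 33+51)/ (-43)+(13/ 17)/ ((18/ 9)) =-40747/ 48246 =-0.84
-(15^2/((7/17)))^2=-14630625/49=-298584.18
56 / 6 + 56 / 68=518 / 51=10.16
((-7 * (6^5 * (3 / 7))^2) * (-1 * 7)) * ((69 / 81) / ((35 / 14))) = 927148032 / 5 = 185429606.40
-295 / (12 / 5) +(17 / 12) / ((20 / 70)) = -117.96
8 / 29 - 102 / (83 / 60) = -176816 / 2407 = -73.46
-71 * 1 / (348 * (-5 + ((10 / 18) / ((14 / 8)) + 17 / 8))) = 2982 / 37381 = 0.08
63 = 63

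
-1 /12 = -0.08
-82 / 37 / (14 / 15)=-615 / 259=-2.37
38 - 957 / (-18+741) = 8839 / 241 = 36.68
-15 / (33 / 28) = -140 / 11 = -12.73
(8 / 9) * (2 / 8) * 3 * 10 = 20 / 3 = 6.67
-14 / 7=-2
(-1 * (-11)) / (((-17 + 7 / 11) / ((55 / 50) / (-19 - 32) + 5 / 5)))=-60379 / 91800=-0.66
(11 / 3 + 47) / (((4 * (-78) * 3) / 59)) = -1121 / 351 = -3.19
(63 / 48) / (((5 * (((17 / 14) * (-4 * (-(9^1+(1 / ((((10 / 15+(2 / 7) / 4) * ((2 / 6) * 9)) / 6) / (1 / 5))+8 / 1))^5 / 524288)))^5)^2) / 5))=0.00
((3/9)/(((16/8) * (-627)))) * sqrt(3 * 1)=-0.00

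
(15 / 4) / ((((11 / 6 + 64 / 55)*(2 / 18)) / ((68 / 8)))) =378675 / 3956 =95.72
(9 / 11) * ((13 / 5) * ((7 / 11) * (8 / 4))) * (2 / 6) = 546 / 605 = 0.90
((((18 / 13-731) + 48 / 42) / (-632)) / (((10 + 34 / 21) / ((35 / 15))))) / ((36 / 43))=6651197 / 24056448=0.28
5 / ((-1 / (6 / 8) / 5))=-75 / 4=-18.75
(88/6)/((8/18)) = 33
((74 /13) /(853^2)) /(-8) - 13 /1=-491863721 /37835668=-13.00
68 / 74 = 34 / 37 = 0.92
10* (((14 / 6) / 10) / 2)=7 / 6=1.17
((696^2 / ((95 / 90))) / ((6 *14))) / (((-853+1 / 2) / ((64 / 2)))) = -46503936 / 226765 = -205.08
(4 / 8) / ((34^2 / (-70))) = -35 / 1156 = -0.03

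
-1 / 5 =-0.20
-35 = -35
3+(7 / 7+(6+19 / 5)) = 69 / 5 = 13.80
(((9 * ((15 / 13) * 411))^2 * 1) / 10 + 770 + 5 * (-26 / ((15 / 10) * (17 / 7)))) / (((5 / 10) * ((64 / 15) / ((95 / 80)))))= 2984351602525 / 2941952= 1014412.06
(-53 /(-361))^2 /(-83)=-2809 /10816643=-0.00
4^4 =256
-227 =-227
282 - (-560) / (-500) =7022 / 25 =280.88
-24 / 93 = -8 / 31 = -0.26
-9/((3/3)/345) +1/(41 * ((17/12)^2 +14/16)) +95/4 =-209709299/68060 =-3081.24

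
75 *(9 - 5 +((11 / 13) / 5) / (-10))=298.73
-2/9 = -0.22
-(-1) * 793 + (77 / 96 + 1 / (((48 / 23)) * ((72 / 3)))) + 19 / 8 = 917219 / 1152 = 796.20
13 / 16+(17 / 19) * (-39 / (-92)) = 8333 / 6992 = 1.19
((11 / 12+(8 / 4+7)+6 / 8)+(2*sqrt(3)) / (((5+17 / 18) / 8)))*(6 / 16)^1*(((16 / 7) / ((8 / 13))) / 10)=2.14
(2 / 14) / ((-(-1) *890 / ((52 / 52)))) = 1 / 6230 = 0.00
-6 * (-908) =5448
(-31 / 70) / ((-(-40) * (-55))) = 31 / 154000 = 0.00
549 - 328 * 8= -2075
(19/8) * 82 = 779/4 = 194.75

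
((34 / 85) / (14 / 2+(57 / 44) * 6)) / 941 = 44 / 1529125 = 0.00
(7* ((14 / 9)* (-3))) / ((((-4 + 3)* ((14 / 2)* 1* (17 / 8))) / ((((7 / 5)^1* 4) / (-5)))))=-2.46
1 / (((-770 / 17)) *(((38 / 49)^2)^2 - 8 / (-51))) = -714011781 / 16770637840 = -0.04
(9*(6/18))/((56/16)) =0.86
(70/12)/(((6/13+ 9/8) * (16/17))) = 1547/396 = 3.91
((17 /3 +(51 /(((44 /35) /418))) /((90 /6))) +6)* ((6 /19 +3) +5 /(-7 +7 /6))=106711 /38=2808.18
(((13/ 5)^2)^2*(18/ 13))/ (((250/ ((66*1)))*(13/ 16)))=1606176/ 78125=20.56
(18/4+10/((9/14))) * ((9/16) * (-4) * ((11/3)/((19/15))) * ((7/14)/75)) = -209/240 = -0.87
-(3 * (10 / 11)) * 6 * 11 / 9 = -20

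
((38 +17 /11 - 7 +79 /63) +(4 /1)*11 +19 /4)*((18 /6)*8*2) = 915308 /231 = 3962.37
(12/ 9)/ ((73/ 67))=268/ 219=1.22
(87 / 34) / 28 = 87 / 952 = 0.09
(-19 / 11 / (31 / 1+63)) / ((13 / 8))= -76 / 6721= -0.01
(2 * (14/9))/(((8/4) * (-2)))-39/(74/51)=-27.66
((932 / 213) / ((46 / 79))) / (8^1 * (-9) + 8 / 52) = -0.10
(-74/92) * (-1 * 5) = 185/46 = 4.02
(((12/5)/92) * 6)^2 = 324/13225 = 0.02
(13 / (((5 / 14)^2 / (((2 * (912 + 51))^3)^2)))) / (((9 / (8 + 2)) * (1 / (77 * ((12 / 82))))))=13352622844326969438563328 / 205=65134745582082777749089.41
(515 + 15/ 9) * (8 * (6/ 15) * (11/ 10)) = 5456/ 3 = 1818.67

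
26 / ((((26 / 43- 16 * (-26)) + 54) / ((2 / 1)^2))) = 1118 / 5059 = 0.22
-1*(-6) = 6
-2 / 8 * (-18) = 9 / 2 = 4.50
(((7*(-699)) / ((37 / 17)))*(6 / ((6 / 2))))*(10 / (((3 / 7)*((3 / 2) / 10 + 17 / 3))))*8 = -1863254400 / 12913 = -144292.91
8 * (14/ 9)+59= 643/ 9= 71.44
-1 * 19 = -19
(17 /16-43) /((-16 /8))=671 /32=20.97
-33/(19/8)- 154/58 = -16.55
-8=-8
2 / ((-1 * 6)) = -1 / 3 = -0.33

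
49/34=1.44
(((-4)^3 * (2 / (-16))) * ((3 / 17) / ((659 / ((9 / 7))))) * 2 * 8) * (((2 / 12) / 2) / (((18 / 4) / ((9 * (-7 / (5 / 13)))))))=-7488 / 56015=-0.13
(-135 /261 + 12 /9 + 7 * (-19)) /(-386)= 5750 /16791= 0.34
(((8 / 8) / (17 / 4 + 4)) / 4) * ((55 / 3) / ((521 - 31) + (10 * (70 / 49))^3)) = 343 / 2102526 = 0.00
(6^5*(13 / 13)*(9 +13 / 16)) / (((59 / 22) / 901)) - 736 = 1512414820 / 59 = 25634149.49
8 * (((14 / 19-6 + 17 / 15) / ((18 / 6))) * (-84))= 263648 / 285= 925.08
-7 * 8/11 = -56/11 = -5.09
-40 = -40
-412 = -412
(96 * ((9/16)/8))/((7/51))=49.18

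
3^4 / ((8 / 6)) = 243 / 4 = 60.75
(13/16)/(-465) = -13/7440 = -0.00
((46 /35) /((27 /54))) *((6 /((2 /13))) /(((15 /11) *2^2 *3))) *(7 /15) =3289 /1125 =2.92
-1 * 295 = -295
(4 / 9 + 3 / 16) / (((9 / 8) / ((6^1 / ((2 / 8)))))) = 364 / 27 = 13.48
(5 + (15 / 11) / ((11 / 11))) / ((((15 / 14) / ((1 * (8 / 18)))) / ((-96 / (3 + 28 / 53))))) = -1329664 / 18513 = -71.82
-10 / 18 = -5 / 9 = -0.56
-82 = -82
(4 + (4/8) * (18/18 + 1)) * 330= 1650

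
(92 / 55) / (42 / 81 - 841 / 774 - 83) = -213624 / 10672475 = -0.02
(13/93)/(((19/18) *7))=78/4123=0.02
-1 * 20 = -20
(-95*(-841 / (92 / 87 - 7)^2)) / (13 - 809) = -604725255 / 212762044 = -2.84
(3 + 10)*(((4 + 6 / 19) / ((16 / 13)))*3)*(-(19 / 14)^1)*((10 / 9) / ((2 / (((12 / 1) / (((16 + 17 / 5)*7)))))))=-173225 / 19012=-9.11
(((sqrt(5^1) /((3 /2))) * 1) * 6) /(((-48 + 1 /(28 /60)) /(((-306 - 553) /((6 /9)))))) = 12026 * sqrt(5) /107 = 251.32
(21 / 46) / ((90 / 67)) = 469 / 1380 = 0.34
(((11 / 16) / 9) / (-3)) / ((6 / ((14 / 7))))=-0.01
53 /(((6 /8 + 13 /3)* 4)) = 159 /61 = 2.61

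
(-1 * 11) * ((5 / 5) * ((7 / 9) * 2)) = -154 / 9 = -17.11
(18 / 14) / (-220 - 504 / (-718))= -3231 / 551096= -0.01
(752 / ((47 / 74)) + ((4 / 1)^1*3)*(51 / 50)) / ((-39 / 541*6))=-8089573 / 2925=-2765.67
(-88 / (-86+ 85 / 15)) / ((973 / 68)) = 17952 / 234493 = 0.08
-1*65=-65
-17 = -17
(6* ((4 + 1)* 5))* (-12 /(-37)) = 1800 /37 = 48.65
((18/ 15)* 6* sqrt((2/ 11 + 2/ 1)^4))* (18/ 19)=373248/ 11495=32.47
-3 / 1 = -3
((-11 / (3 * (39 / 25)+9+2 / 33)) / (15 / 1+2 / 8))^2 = 82355625 / 29885419876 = 0.00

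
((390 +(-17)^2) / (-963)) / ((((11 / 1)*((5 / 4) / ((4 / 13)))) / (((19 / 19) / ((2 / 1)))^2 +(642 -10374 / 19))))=-19012 / 12519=-1.52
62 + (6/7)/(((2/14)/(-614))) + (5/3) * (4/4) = -10861/3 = -3620.33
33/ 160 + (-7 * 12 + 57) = -4287/ 160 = -26.79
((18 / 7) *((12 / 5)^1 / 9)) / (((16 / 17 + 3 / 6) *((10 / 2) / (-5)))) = -816 / 1715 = -0.48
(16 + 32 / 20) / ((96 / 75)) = 55 / 4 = 13.75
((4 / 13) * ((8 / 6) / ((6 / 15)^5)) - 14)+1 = 2111 / 78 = 27.06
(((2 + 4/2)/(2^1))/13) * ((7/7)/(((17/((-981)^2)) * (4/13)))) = 962361/34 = 28304.74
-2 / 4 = -1 / 2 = -0.50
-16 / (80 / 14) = -14 / 5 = -2.80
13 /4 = 3.25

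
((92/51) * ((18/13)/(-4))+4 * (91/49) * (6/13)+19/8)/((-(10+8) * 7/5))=-320485/1559376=-0.21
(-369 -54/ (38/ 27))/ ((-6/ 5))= 6450/ 19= 339.47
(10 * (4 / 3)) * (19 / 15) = 152 / 9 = 16.89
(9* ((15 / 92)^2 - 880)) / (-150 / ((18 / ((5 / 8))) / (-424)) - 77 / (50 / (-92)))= -5027464125 / 1491788464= -3.37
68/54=34/27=1.26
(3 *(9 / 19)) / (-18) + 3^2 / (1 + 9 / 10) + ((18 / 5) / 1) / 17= 15729 / 3230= 4.87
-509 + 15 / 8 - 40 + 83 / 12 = -12965 / 24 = -540.21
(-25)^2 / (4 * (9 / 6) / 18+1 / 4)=7500 / 7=1071.43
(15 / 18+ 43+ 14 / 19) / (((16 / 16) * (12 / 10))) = 25405 / 684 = 37.14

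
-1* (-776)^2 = -602176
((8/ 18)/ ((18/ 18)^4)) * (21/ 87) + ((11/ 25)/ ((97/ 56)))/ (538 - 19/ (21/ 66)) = 6345962/ 58862025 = 0.11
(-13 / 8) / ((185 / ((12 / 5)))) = -39 / 1850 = -0.02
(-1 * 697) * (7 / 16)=-304.94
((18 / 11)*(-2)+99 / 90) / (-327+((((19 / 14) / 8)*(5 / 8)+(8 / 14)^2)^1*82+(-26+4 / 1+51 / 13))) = 4871776 / 694213685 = 0.01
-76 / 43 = -1.77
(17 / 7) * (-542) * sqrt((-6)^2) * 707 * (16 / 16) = -5583684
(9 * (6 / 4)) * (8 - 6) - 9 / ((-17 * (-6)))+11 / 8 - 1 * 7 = 2895 / 136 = 21.29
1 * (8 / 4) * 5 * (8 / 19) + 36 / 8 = 331 / 38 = 8.71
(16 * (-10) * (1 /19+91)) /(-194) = 138400 /1843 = 75.09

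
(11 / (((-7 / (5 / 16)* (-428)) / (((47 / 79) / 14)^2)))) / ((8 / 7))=121495 / 67013761024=0.00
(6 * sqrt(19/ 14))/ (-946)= -3 * sqrt(266)/ 6622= -0.01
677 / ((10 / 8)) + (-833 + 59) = -1162 / 5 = -232.40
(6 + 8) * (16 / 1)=224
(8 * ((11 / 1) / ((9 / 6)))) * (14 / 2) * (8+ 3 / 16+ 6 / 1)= 17479 / 3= 5826.33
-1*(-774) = 774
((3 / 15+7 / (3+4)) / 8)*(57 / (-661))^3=-555579 / 5776095620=-0.00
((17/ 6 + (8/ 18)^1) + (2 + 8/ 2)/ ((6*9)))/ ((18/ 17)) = 1037/ 324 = 3.20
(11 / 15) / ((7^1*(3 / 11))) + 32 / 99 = 817 / 1155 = 0.71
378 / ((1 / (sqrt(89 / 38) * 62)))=11718 * sqrt(3382) / 19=35866.31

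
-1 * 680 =-680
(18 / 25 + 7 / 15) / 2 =89 / 150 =0.59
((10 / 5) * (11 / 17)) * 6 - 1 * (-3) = 183 / 17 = 10.76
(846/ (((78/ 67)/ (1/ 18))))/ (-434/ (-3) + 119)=3149/ 20566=0.15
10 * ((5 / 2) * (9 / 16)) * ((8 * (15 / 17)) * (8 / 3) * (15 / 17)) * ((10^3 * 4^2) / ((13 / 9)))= 9720000000 / 3757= 2587170.61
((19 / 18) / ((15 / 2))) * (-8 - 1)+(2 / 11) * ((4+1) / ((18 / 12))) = -109 / 165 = -0.66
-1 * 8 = -8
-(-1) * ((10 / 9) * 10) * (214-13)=6700 / 3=2233.33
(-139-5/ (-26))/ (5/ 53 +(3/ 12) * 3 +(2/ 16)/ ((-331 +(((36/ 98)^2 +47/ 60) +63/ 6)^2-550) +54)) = -5530664891653374294/ 33634786541723497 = -164.43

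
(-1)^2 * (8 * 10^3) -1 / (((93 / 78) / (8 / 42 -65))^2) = 2138239004 / 423801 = 5045.38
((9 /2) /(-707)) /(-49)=9 /69286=0.00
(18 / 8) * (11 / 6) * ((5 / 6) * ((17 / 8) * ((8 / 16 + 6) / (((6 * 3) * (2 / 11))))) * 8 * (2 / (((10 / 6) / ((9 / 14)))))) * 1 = 89.53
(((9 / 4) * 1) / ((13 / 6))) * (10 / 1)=135 / 13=10.38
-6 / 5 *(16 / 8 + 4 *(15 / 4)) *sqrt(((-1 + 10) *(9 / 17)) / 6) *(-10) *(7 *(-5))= -630 *sqrt(102)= -6362.69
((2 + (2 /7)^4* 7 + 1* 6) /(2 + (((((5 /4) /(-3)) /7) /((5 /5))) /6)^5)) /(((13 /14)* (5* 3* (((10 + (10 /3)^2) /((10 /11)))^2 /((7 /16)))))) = 8655008467746816 /36933341559200262319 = 0.00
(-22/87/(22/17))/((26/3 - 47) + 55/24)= 136/25085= 0.01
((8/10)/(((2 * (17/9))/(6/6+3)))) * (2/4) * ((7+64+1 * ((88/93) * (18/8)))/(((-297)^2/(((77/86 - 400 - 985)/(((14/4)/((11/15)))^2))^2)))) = 62185858126373168/47968898489071875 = 1.30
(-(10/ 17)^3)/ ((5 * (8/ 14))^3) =-343/ 39304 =-0.01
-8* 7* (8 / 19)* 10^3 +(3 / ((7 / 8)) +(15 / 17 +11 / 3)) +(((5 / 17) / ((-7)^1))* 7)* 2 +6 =-159845180 / 6783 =-23565.56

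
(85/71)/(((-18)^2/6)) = 85/3834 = 0.02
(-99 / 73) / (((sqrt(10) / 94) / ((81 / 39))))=-125631 * sqrt(10) / 4745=-83.73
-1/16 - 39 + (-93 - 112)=-244.06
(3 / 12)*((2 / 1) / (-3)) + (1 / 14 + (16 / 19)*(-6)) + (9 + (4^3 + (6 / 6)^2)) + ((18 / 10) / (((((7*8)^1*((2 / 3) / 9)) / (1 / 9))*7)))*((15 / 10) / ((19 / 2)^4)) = 13190131603 / 191571870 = 68.85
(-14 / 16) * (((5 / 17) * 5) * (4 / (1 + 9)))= -35 / 68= -0.51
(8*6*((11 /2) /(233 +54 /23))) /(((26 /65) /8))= 121440 /5413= 22.43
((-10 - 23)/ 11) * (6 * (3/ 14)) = -27/ 7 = -3.86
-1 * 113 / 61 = -113 / 61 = -1.85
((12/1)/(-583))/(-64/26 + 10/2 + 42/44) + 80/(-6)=-13.34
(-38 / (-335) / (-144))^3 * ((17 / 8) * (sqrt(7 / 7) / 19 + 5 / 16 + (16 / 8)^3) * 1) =-15606391 / 1796147011584000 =-0.00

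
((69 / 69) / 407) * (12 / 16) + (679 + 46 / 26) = 14407839 / 21164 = 680.77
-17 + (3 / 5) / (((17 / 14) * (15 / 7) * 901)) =-6509627 / 382925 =-17.00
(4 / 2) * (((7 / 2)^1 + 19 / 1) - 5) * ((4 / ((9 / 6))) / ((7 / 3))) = 40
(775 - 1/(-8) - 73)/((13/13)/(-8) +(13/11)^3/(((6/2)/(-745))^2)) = 67286043/9755107421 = 0.01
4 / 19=0.21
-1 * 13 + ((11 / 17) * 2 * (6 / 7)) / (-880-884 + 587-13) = -920531 / 70805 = -13.00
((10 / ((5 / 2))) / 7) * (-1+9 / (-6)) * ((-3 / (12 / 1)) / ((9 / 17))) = 85 / 126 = 0.67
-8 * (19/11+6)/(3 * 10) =-68/33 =-2.06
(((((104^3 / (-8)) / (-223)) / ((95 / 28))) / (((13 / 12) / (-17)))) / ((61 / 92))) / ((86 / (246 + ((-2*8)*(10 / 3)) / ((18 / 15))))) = -1718417698816 / 166704765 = -10308.15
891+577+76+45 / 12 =6191 / 4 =1547.75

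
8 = 8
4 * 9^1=36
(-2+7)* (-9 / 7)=-45 / 7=-6.43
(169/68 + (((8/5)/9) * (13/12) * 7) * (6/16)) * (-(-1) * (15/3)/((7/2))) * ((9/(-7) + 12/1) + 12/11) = 42016/833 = 50.44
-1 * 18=-18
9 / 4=2.25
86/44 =43/22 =1.95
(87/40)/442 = 87/17680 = 0.00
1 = 1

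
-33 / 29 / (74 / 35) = -1155 / 2146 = -0.54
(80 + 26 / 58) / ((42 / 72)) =137.91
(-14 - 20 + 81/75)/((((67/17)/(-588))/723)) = 5947909884/1675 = 3550990.98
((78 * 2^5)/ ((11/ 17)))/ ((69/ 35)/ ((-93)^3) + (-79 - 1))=-398188889280/ 8258065453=-48.22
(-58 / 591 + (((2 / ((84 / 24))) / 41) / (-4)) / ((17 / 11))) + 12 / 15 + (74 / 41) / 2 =23097406 / 14417445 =1.60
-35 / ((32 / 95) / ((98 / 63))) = -161.63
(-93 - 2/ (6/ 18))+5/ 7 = -688/ 7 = -98.29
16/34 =8/17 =0.47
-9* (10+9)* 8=-1368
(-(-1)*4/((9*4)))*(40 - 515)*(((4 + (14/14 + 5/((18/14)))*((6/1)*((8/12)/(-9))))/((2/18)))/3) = -70300/243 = -289.30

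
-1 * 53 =-53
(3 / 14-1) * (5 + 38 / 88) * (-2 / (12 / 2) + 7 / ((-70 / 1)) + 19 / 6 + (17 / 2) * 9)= -568103 / 1680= -338.16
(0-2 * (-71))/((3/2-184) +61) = -284/243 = -1.17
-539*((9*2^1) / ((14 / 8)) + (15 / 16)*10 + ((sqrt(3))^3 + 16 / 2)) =-119273 / 8- 1617*sqrt(3) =-17709.85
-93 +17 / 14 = -1285 / 14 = -91.79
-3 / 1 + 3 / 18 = -17 / 6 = -2.83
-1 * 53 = -53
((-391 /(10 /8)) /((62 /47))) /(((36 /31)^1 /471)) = -2885189 /30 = -96172.97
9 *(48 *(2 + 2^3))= 4320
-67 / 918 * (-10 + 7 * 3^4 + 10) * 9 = -12663 / 34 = -372.44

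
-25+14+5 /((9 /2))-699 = -6380 /9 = -708.89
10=10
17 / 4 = 4.25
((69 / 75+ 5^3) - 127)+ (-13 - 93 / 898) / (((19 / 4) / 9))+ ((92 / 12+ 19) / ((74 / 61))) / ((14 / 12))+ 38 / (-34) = -8.18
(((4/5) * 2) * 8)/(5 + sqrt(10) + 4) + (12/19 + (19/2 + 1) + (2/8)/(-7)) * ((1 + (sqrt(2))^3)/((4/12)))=128.49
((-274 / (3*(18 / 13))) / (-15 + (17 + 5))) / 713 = -1781 / 134757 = -0.01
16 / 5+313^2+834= 494031 / 5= 98806.20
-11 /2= -5.50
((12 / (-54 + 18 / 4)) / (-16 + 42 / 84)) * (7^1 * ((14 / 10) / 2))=392 / 5115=0.08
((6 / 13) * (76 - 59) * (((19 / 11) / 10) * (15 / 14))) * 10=14535 / 1001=14.52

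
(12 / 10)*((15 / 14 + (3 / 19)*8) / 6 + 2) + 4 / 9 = 39637 / 11970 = 3.31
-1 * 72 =-72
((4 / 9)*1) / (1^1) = 4 / 9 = 0.44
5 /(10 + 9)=0.26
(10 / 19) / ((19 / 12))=120 / 361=0.33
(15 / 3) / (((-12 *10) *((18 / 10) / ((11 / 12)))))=-55 / 2592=-0.02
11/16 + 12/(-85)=743/1360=0.55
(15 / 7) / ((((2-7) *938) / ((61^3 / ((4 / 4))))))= -680943 / 6566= -103.71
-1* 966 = -966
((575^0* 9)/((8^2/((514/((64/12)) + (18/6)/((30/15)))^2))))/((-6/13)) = -23910471/8192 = -2918.76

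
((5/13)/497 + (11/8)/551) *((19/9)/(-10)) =-31037/44968560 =-0.00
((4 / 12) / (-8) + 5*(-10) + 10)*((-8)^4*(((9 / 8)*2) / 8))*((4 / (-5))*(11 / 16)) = 25370.40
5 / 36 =0.14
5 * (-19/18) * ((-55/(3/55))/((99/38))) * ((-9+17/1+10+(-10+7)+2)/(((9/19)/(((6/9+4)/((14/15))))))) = 801645625/2187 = 366550.35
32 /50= 16 /25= 0.64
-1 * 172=-172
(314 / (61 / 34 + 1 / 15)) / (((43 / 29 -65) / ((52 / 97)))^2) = 2334414160 / 194206756179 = 0.01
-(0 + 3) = -3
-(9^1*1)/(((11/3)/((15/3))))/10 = -27/22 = -1.23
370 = 370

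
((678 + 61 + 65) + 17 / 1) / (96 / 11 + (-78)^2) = 9031 / 67020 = 0.13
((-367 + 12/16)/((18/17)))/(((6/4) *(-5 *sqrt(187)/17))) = 4981 *sqrt(187)/1188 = 57.34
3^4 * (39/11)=287.18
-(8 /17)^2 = -64 /289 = -0.22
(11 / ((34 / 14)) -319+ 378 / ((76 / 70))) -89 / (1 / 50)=-1426469 / 323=-4416.31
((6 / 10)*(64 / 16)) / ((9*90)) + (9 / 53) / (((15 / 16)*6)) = 0.03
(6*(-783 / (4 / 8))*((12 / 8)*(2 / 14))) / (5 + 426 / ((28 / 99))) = -1.33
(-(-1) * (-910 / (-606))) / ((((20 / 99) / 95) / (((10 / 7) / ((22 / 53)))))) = 981825 / 404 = 2430.26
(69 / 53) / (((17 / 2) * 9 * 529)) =0.00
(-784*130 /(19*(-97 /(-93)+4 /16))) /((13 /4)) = -11665920 /9139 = -1276.50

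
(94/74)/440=47/16280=0.00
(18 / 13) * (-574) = -10332 / 13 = -794.77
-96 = -96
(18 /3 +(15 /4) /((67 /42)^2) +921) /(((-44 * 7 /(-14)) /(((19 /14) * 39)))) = 1544213619 /691306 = 2233.76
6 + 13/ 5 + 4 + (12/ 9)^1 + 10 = 359/ 15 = 23.93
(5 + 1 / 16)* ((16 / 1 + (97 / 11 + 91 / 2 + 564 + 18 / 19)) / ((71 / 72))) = 193579389 / 59356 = 3261.33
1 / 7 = 0.14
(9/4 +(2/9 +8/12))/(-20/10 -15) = -113/612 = -0.18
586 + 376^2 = 141962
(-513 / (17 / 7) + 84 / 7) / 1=-3387 / 17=-199.24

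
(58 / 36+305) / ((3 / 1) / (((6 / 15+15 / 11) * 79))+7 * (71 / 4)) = 2.47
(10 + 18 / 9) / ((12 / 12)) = 12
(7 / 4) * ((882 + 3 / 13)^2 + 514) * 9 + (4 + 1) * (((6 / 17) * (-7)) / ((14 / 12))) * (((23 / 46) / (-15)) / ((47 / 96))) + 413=6625822377287 / 540124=12267224.52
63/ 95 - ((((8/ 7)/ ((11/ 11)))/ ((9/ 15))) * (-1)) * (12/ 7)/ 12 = 13061/ 13965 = 0.94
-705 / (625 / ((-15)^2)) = -1269 / 5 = -253.80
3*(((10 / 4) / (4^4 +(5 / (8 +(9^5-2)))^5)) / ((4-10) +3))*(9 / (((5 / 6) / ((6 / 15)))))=-12411581042026892522754 / 294200439514711526465285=-0.04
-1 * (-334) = 334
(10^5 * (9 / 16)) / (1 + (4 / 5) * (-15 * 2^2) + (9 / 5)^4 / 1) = -17578125 / 11407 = -1540.99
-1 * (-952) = 952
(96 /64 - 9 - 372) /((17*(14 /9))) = -6831 /476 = -14.35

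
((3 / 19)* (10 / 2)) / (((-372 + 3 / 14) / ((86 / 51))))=-1204 / 336243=-0.00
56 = 56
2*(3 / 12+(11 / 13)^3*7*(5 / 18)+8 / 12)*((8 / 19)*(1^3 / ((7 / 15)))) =3313420 / 876603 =3.78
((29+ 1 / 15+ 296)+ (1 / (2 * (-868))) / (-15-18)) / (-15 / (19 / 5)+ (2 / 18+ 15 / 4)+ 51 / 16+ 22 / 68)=180451251738 / 1901161955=94.92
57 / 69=19 / 23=0.83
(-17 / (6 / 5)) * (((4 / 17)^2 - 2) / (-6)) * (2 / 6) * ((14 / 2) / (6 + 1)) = -1405 / 918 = -1.53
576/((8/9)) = 648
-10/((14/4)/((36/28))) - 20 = -1160/49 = -23.67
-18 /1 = -18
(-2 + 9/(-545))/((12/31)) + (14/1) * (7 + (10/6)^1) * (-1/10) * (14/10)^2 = -1579991/54500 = -28.99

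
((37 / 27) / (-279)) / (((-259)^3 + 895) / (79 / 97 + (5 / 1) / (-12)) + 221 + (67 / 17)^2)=4950859 / 44024391108736830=0.00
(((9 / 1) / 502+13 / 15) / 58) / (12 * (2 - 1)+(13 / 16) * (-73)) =-26644 / 82653045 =-0.00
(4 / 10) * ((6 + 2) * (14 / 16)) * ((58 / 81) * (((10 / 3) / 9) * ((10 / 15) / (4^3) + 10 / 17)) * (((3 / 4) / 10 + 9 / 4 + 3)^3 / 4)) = 70984846541 / 4230144000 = 16.78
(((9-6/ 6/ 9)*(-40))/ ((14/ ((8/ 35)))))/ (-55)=0.11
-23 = -23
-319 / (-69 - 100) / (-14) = -319 / 2366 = -0.13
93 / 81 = 31 / 27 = 1.15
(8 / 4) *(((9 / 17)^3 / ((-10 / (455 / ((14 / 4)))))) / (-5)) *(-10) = -7.72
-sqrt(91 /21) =-sqrt(39) /3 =-2.08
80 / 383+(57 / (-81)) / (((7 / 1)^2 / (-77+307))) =-1567870 / 506709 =-3.09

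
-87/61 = -1.43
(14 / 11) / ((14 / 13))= 13 / 11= 1.18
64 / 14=4.57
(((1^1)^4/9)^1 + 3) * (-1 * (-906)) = 2818.67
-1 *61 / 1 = -61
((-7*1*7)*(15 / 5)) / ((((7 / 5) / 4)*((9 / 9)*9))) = -140 / 3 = -46.67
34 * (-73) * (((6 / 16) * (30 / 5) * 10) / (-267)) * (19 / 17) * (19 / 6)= 131765 / 178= 740.25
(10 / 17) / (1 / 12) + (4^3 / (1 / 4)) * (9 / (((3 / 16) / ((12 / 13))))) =2508312 / 221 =11349.83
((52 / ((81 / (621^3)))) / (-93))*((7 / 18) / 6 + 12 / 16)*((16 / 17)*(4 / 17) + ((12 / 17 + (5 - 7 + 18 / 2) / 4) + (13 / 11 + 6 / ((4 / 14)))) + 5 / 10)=-306029567142 / 8959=-34158898.00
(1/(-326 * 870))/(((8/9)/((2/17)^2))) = -3/54644120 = -0.00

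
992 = 992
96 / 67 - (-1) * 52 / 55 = 8764 / 3685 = 2.38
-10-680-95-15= -800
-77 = -77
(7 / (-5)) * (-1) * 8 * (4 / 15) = 224 / 75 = 2.99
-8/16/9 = -1/18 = -0.06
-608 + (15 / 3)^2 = -583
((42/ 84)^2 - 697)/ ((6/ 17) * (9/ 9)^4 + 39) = -15793/ 892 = -17.71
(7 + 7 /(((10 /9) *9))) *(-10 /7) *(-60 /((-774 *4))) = -55 /258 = -0.21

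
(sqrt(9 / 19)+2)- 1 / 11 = 3 * sqrt(19) / 19+21 / 11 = 2.60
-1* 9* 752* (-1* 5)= 33840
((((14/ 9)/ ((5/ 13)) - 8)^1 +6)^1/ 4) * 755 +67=4076/ 9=452.89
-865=-865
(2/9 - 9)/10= -0.88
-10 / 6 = -5 / 3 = -1.67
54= 54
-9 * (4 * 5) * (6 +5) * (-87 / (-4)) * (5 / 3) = -71775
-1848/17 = -108.71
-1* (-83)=83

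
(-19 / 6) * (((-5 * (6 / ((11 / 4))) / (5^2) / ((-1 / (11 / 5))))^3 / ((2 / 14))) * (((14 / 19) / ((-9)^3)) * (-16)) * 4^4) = -102760448 / 1265625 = -81.19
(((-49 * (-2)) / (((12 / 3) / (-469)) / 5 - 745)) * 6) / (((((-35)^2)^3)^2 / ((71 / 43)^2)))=-1350988 / 2121622822151398876953125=-0.00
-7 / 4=-1.75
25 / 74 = 0.34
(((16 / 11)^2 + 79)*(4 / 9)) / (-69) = -39260 / 75141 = -0.52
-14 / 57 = -0.25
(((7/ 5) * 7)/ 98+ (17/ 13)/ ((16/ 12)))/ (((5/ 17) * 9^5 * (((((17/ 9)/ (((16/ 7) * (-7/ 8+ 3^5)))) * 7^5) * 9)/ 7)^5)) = 4715210202255840872/ 165348112525281287073733003597575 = 0.00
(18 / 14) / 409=9 / 2863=0.00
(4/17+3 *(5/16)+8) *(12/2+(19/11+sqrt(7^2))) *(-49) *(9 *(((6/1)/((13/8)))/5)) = -106948674/2431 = -43993.70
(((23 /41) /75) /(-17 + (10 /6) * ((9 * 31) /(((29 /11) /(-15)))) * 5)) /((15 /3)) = -667 /5905814250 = -0.00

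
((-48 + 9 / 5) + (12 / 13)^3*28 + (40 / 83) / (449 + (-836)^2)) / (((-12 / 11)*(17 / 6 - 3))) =-33915564371359 / 255052520190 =-132.97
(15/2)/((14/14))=15/2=7.50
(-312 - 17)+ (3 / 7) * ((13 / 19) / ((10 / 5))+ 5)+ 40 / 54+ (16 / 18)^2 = -1000903 / 3078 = -325.18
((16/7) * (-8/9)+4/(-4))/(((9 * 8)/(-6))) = 191/756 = 0.25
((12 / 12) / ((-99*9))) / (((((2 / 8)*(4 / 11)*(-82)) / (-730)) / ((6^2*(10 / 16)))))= -1825 / 738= -2.47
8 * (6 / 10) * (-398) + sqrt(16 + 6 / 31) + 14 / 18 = -85933 / 45 + sqrt(15562) / 31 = -1905.60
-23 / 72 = -0.32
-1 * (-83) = 83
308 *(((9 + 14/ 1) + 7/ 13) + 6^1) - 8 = 118168/ 13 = 9089.85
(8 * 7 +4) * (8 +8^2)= 4320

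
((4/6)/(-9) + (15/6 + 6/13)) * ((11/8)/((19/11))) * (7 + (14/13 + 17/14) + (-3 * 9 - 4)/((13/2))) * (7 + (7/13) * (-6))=1412983187/36065952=39.18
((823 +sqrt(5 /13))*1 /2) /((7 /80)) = 40*sqrt(65) /91 +32920 /7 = 4706.40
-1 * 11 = -11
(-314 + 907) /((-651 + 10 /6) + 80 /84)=-12453 /13616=-0.91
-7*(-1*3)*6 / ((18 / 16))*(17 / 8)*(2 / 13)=476 / 13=36.62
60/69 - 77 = -1751/23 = -76.13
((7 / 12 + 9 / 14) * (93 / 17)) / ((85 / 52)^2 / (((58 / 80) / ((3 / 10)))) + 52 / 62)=485115683 / 140613851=3.45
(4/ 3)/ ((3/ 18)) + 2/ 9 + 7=137/ 9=15.22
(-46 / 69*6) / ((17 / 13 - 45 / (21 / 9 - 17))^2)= -1308736 / 6265009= -0.21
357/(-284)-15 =-4617/284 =-16.26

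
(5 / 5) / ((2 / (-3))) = -3 / 2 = -1.50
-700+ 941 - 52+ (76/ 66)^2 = 207265/ 1089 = 190.33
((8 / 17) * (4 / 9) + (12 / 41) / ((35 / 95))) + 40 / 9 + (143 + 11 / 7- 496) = -2170336 / 6273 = -345.98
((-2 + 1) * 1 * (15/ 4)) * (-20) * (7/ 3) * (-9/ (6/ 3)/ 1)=-1575/ 2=-787.50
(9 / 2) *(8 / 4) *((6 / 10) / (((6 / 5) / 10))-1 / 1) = 36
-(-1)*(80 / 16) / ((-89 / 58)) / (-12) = 145 / 534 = 0.27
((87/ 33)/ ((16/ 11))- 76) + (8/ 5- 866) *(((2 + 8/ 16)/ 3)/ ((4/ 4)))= -38137/ 48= -794.52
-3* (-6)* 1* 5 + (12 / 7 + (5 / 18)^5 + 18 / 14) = 175732949 / 1889568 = 93.00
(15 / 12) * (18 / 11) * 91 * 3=12285 / 22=558.41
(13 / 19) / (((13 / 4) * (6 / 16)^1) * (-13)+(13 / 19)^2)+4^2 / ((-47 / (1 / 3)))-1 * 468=-468.16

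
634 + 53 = 687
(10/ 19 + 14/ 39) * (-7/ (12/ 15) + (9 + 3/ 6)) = 164/ 247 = 0.66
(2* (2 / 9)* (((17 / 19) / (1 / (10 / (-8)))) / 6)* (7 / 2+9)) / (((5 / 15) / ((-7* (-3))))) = -14875 / 228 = -65.24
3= 3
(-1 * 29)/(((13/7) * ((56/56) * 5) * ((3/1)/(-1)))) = 203/195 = 1.04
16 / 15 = 1.07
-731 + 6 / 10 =-3652 / 5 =-730.40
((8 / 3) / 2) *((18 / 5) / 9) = 8 / 15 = 0.53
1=1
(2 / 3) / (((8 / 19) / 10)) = 95 / 6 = 15.83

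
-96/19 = -5.05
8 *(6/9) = 16/3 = 5.33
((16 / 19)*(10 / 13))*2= 320 / 247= 1.30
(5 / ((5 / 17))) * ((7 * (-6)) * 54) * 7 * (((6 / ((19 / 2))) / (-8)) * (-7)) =-2833866 / 19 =-149150.84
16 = 16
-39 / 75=-13 / 25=-0.52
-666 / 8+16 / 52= -4313 / 52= -82.94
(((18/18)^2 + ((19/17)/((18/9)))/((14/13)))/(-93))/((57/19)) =-241/44268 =-0.01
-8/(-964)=2/241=0.01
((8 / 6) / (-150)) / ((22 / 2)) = -2 / 2475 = -0.00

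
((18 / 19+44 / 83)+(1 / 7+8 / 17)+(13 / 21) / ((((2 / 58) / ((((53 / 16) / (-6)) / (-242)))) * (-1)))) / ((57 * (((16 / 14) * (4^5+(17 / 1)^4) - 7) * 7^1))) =26812412507 / 504205774604997696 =0.00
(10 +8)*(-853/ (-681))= 5118/ 227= 22.55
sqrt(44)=2 * sqrt(11)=6.63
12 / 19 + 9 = 9.63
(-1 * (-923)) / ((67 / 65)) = 59995 / 67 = 895.45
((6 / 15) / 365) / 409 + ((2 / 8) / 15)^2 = 6029 / 21497040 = 0.00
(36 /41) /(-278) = -18 /5699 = -0.00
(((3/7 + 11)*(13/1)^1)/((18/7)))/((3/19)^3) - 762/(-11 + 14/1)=3504958/243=14423.70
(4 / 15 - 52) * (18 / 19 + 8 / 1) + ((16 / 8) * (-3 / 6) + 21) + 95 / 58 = -441.24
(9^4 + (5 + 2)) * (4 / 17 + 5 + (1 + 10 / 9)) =7382432 / 153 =48251.19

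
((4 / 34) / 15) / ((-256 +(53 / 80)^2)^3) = -0.00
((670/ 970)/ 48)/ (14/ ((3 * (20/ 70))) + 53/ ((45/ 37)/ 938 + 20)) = 46509055/ 61354190128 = 0.00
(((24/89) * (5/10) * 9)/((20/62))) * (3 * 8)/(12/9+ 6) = 60264/4895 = 12.31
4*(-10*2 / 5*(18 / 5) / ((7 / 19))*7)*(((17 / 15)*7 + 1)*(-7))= 1710912 / 25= 68436.48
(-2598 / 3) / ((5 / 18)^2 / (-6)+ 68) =-1683504 / 132167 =-12.74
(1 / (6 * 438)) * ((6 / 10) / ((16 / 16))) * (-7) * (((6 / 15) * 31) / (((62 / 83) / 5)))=-581 / 4380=-0.13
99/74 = 1.34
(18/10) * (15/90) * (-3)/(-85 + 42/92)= 0.01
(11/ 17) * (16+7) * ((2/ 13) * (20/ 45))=2024/ 1989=1.02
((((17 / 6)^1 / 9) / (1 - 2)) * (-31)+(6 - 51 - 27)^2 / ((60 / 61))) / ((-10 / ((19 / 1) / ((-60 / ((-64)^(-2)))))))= 27087217 / 663552000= 0.04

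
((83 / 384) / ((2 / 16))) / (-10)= -83 / 480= -0.17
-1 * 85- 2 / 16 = -85.12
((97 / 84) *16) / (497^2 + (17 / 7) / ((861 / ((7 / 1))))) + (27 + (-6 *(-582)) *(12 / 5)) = 4470317283707 / 531686915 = 8407.80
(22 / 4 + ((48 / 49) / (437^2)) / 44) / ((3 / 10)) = 5661276125 / 308796873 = 18.33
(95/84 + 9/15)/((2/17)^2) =210103/1680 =125.06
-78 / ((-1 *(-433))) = -78 / 433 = -0.18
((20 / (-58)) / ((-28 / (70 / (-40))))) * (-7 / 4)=35 / 928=0.04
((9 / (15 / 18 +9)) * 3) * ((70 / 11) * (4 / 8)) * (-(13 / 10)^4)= -16194087 / 649000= -24.95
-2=-2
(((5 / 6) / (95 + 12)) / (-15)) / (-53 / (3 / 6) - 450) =1 / 1070856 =0.00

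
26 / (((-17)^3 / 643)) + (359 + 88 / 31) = 54590863 / 152303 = 358.44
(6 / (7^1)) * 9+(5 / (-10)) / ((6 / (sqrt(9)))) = 209 / 28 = 7.46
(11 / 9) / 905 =0.00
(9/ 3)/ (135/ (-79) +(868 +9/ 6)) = 474/ 137111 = 0.00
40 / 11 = 3.64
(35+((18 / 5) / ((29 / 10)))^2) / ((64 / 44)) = 338041 / 13456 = 25.12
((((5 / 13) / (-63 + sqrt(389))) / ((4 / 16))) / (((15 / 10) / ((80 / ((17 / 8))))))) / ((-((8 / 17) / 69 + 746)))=14720 * sqrt(389) / 1018139291 + 927360 / 1018139291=0.00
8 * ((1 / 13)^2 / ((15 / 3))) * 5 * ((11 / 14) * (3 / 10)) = 66 / 5915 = 0.01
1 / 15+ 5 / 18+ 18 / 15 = 139 / 90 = 1.54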